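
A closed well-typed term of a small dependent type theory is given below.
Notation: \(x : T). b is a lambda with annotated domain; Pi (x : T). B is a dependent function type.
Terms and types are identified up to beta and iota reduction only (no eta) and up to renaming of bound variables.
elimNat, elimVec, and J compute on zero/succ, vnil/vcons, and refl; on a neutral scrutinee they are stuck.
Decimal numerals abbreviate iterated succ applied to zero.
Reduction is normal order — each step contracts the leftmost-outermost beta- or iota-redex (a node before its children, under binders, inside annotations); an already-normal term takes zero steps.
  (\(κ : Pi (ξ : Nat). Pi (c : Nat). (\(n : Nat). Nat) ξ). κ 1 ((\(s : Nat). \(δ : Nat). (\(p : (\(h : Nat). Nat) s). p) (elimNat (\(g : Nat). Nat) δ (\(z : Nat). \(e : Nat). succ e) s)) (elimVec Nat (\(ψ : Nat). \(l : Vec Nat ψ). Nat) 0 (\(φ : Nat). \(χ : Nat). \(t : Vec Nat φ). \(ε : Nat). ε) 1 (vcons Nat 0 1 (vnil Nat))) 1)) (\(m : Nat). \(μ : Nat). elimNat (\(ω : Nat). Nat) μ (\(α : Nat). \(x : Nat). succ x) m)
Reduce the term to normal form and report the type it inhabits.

resulting normal form:
  2
type:
  Nat


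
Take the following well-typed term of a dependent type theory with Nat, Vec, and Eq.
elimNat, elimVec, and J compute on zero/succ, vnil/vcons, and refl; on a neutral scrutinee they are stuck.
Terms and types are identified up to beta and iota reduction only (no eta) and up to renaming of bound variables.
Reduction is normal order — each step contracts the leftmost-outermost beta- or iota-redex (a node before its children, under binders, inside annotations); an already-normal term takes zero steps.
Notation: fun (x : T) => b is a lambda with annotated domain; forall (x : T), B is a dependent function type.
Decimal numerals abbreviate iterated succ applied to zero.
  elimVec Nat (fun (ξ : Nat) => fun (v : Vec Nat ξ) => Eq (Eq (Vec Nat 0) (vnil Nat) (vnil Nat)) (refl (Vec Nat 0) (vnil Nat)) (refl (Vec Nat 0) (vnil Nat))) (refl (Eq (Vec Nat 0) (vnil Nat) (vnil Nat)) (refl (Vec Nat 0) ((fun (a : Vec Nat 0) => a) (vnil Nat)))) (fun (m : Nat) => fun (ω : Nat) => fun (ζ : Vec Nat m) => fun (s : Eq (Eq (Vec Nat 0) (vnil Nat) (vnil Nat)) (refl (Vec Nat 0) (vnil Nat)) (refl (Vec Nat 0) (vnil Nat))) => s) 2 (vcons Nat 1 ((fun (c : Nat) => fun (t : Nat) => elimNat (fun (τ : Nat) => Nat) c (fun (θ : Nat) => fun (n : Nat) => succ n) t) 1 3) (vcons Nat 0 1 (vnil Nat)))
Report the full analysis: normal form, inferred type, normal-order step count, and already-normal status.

normal form:
  refl (Eq (Vec Nat 0) (vnil Nat) (vnil Nat)) (refl (Vec Nat 0) (vnil Nat))
inferred type:
  Eq (Eq (Vec Nat 0) (vnil Nat) (vnil Nat)) (refl (Vec Nat 0) (vnil Nat)) (refl (Vec Nat 0) (vnil Nat))
normal-order step count: 12
started in normal form: no
first redex: an elimVec iota-redex


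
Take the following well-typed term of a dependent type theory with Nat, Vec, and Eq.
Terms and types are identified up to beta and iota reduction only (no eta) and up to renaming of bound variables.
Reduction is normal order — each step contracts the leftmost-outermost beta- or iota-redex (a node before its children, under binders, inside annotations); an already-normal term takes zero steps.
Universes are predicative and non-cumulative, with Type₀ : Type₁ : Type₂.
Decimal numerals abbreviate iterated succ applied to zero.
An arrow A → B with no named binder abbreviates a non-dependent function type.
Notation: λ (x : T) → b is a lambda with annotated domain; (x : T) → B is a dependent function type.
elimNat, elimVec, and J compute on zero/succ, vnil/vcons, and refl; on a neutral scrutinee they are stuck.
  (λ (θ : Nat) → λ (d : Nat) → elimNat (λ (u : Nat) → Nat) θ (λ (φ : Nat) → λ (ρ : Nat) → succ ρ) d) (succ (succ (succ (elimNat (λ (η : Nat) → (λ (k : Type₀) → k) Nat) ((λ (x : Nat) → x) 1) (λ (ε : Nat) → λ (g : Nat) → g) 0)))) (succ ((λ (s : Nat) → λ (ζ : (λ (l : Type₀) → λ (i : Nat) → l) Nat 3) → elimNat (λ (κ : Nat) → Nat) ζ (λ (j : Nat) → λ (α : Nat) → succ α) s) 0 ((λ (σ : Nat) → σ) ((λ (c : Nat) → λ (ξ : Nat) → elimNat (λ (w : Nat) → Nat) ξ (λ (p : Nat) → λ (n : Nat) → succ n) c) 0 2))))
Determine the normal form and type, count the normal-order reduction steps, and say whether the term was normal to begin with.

resulting normal form:
  7
type:
  Nat
steps to reach normal form (normal order): 21
already normal: no
first contracted redex: a beta-redex


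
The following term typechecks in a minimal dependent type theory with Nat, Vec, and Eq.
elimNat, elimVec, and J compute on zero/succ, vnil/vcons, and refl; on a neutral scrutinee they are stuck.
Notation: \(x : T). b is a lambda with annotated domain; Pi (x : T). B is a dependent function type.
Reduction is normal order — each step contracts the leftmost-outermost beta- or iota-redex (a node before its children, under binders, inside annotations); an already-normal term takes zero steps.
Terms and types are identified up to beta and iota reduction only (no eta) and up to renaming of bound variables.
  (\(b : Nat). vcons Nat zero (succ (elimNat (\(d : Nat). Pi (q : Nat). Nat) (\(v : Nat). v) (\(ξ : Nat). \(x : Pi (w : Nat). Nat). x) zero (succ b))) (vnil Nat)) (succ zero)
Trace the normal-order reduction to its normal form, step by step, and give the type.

normal-order reduction:
  (\(b : Nat). vcons Nat zero (succ (elimNat (\(d : Nat). Pi (q : Nat). Nat) (\(v : Nat). v) (\(ξ : Nat). \(x : Pi (w : Nat). Nat). x) zero (succ b))) (vnil Nat)) (succ zero)
  ~> vcons Nat zero (succ (elimNat (\(b : Nat). Pi (d : Nat). Nat) (\(q : Nat). q) (\(v : Nat). \(ξ : Pi (x : Nat). Nat). ξ) zero (succ (succ zero)))) (vnil Nat)
  ~> vcons Nat zero (succ ((\(b : Nat). b) (succ (succ zero)))) (vnil Nat)
  ~> vcons Nat zero (succ (succ (succ zero))) (vnil Nat)
type:
  Vec Nat (succ zero)


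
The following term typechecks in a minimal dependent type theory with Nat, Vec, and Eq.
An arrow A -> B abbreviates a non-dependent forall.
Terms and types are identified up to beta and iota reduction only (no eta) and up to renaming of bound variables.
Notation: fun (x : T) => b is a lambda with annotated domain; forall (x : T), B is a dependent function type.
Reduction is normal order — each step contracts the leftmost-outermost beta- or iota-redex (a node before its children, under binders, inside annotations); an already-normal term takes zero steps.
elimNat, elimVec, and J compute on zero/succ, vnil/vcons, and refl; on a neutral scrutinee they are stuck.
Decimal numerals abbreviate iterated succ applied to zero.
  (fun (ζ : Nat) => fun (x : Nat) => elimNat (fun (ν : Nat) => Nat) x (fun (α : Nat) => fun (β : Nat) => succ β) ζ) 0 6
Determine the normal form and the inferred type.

resulting normal form:
  6
type:
  Nat
observation: the first redex contracted is a beta-redex; the normal form is reached in 3 normal-order steps.


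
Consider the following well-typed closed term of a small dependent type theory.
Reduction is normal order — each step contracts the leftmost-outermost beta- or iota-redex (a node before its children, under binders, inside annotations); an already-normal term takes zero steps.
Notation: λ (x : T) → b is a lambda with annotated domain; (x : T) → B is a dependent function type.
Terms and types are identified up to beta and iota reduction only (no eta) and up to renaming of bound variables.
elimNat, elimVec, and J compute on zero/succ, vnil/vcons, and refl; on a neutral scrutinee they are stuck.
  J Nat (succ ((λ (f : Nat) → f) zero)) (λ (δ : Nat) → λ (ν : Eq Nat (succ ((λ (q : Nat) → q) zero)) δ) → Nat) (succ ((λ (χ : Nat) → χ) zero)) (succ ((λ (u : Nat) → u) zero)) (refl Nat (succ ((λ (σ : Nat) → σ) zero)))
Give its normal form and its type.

resulting normal form:
  succ zero
the term's type:
  Nat
observation: 2 normal-order steps separate the term from its normal form.


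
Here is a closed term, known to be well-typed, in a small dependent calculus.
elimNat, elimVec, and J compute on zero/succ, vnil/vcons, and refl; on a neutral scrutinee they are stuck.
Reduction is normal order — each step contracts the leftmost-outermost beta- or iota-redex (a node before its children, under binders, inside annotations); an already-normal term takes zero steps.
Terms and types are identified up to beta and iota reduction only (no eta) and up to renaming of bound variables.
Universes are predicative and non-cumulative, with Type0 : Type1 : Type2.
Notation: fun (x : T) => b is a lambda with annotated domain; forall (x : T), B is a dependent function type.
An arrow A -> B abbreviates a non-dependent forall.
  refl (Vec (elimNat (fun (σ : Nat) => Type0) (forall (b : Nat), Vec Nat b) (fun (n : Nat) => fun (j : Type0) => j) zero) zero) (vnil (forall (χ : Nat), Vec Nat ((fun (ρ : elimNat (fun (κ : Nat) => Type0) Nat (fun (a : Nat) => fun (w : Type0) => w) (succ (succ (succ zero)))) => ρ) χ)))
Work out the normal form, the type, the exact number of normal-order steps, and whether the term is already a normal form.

reduced normal form:
  refl (Vec (forall (σ : Nat), Vec Nat σ) zero) (vnil (forall (b : Nat), Vec Nat b))
inferred type:
  Eq (Vec (forall (σ : Nat), Vec Nat σ) zero) (vnil (forall (b : Nat), Vec Nat b)) (vnil (forall (n : Nat), Vec Nat n))
reduction steps (normal order): 2
started in normal form: no
first contracted redex: an elimNat iota-redex


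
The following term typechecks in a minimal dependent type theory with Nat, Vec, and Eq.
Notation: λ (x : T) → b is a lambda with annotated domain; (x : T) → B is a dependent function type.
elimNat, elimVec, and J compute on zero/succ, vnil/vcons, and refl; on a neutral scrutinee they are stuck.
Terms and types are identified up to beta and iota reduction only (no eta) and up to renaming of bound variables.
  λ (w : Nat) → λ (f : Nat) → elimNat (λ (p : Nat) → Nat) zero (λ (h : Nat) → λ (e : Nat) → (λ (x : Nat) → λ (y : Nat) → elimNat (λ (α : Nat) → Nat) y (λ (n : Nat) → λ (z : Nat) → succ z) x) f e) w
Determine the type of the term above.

type:
  (w : Nat) → (f : Nat) → Nat


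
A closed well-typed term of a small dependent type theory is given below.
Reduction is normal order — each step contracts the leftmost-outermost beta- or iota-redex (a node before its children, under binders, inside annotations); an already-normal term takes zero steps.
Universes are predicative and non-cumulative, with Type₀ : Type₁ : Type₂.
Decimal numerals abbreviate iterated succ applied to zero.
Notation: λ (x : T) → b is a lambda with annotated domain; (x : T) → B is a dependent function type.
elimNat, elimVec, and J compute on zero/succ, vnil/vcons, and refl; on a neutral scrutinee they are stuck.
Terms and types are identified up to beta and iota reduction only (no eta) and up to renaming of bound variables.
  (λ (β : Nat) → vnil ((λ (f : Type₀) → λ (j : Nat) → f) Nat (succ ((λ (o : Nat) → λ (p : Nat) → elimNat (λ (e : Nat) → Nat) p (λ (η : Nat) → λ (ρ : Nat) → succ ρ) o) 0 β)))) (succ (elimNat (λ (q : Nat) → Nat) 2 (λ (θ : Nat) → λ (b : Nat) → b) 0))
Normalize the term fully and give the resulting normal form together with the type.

reduced normal form:
  vnil Nat
inferred type:
  Vec Nat 0
observation: the leftmost-outermost redex is a beta-redex, and normalization takes 3 steps.


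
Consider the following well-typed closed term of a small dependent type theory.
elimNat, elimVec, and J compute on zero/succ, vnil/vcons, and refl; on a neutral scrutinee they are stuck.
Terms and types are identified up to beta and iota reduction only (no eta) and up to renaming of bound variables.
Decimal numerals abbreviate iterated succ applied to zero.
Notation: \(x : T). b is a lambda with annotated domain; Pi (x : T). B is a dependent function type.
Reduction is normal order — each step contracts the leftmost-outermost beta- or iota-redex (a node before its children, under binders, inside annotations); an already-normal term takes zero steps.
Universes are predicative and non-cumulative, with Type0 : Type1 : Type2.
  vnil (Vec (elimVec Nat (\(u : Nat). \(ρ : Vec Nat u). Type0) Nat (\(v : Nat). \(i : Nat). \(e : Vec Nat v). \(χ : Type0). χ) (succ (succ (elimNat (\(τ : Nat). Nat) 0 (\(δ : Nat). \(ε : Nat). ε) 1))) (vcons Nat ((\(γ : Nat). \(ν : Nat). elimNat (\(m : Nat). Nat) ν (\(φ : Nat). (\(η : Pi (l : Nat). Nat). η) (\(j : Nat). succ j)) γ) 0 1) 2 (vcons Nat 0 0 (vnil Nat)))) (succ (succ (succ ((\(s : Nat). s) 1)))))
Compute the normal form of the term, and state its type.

normal form:
  vnil (Vec Nat 4)
type:
  Vec (Vec Nat 4) 0
observation: 12 normal-order steps normalize the term, beginning with an elimVec iota-redex.


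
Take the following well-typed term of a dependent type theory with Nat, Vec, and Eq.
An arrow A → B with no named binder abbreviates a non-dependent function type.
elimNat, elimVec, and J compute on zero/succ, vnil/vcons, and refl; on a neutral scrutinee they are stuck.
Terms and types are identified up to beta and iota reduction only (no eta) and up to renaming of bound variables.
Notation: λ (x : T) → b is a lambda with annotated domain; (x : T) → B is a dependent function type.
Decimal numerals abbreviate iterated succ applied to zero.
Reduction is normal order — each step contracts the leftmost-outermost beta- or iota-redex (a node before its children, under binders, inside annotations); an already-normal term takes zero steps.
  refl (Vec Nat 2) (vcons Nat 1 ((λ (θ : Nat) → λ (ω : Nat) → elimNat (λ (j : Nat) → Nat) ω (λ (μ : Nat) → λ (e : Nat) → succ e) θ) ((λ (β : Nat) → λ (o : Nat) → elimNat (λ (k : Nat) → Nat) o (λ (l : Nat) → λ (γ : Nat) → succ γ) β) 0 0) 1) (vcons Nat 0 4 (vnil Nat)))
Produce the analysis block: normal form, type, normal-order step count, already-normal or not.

resulting normal form:
  refl (Vec Nat 2) (vcons Nat 1 1 (vcons Nat 0 4 (vnil Nat)))
type:
  Eq (Vec Nat 2) (vcons Nat 1 1 (vcons Nat 0 4 (vnil Nat))) (vcons Nat 1 1 (vcons Nat 0 4 (vnil Nat)))
steps to reach normal form (normal order): 6
already normal: no
first contracted redex: a beta-redex


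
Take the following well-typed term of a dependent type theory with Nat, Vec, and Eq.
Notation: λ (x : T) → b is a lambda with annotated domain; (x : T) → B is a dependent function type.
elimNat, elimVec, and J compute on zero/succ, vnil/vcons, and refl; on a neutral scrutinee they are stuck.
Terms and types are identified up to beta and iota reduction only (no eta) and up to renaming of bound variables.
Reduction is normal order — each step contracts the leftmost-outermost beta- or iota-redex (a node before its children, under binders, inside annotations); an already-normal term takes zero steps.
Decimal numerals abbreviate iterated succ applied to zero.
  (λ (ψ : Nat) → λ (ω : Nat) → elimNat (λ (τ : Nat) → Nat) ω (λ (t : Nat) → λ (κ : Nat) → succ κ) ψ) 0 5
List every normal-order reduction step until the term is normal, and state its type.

normal-order reduction sequence:
  (λ (ψ : Nat) → λ (ω : Nat) → elimNat (λ (τ : Nat) → Nat) ω (λ (t : Nat) → λ (κ : Nat) → succ κ) ψ) 0 5
  ~> (λ (ψ : Nat) → elimNat (λ (ω : Nat) → Nat) ψ (λ (τ : Nat) → λ (t : Nat) → succ t) 0) 5
  ~> elimNat (λ (ψ : Nat) → Nat) 5 (λ (ω : Nat) → λ (τ : Nat) → succ τ) 0
  ~> 5
inferred type:
  Nat


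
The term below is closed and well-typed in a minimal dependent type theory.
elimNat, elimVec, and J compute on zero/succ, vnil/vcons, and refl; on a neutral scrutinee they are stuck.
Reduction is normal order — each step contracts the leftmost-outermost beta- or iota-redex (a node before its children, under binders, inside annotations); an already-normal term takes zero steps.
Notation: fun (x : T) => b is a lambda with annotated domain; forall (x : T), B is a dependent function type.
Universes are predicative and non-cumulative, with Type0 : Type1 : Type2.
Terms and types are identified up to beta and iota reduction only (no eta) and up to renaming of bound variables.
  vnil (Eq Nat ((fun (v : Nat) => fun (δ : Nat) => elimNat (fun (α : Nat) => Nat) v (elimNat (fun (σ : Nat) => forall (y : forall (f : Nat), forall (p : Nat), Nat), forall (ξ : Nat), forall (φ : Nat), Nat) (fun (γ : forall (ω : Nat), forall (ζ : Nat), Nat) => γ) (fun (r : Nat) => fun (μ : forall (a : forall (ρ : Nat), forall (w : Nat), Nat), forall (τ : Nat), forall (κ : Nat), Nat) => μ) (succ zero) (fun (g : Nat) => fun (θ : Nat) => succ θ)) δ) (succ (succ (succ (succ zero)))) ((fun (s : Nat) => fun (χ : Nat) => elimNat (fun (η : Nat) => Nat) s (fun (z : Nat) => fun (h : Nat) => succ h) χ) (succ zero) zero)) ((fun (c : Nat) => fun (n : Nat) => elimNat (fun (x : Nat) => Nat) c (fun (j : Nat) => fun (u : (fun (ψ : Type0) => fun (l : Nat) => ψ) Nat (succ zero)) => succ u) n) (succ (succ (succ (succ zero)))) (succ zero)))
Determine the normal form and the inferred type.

reduced normal form:
  vnil (Eq Nat (succ (succ (succ (succ (succ zero))))) (succ (succ (succ (succ (succ zero))))))
type:
  Vec (Eq Nat (succ (succ (succ (succ (succ zero))))) (succ (succ (succ (succ (succ zero)))))) zero
observation: 20 normal-order steps normalize the term, beginning with a beta-redex.


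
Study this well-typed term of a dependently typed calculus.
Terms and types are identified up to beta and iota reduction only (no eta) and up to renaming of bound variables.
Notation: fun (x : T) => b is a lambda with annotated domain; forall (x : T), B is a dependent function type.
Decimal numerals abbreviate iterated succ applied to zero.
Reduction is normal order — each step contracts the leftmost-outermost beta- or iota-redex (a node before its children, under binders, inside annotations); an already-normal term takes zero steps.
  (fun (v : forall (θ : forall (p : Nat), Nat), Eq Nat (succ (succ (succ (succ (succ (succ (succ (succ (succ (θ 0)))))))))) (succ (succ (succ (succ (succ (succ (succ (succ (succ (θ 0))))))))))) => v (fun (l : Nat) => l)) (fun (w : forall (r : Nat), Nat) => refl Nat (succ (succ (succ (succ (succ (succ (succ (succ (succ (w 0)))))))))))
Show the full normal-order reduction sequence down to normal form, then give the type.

normal-order reduction:
  (fun (v : forall (θ : forall (p : Nat), Nat), Eq Nat (succ (succ (succ (succ (succ (succ (succ (succ (succ (θ 0)))))))))) (succ (succ (succ (succ (succ (succ (succ (succ (succ (θ 0))))))))))) => v (fun (l : Nat) => l)) (fun (w : forall (r : Nat), Nat) => refl Nat (succ (succ (succ (succ (succ (succ (succ (succ (succ (w 0)))))))))))
  ~> (fun (v : forall (θ : Nat), Nat) => refl Nat (succ (succ (succ (succ (succ (succ (succ (succ (succ (v 0))))))))))) (fun (p : Nat) => p)
  ~> refl Nat (succ (succ (succ (succ (succ (succ (succ (succ (succ ((fun (v : Nat) => v) 0))))))))))
  ~> refl Nat 9
the term's type:
  Eq Nat 9 9


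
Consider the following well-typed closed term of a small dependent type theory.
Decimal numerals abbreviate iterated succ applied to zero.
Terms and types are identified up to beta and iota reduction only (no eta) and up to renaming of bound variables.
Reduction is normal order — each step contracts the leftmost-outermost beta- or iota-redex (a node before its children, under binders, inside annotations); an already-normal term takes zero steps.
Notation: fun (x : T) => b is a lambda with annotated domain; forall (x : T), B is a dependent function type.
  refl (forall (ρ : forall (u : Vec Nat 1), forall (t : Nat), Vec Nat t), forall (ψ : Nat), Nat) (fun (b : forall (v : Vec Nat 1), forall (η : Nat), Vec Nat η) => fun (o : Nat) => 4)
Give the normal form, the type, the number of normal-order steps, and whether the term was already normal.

normal form:
  refl (forall (ρ : forall (u : Vec Nat 1), forall (t : Nat), Vec Nat t), forall (ψ : Nat), Nat) (fun (b : forall (v : Vec Nat 1), forall (η : Nat), Vec Nat η) => fun (o : Nat) => 4)
inferred type:
  Eq (forall (ρ : forall (u : Vec Nat 1), forall (t : Nat), Vec Nat t), forall (ψ : Nat), Nat) (fun (b : forall (v : Vec Nat 1), forall (η : Nat), Vec Nat η) => fun (o : Nat) => 4) (fun (g : forall (β : Vec Nat 1), forall (h : Nat), Vec Nat h) => fun (ν : Nat) => 4)
reduction steps (normal order): 0
already normal: yes


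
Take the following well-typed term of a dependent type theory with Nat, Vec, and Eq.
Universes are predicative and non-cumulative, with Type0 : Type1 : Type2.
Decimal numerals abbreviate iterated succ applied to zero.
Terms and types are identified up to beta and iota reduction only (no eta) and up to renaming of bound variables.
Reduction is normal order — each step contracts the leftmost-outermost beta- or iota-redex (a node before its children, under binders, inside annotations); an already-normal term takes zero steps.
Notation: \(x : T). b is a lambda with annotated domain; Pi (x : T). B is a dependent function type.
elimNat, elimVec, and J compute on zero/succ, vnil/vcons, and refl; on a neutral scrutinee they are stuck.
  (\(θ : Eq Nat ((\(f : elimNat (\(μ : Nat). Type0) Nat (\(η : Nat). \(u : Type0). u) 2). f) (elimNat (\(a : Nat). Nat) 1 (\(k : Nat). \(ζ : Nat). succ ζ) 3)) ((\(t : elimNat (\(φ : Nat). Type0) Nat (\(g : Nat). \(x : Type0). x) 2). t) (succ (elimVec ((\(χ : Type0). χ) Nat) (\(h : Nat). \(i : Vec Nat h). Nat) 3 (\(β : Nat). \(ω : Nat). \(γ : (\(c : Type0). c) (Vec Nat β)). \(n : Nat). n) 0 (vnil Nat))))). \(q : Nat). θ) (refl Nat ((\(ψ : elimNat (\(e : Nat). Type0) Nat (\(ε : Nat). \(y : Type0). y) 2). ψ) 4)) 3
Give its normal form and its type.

normal form:
  refl Nat 4
the term's type:
  Eq Nat 4 4


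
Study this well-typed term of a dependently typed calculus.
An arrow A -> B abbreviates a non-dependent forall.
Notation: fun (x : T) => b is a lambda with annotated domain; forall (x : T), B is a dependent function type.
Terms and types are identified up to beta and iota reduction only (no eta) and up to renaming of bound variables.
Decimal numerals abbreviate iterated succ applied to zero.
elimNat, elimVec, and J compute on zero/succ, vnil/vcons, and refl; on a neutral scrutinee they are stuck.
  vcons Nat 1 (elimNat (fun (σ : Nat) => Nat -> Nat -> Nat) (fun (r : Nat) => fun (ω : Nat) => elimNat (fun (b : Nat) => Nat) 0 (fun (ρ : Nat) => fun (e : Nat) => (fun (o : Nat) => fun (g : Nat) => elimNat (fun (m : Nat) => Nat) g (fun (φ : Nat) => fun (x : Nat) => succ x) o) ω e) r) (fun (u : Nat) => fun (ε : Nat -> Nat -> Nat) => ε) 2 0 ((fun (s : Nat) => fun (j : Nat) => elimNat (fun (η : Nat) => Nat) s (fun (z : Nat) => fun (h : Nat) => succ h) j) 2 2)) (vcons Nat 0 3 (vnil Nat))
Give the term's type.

type:
  Vec Nat 2


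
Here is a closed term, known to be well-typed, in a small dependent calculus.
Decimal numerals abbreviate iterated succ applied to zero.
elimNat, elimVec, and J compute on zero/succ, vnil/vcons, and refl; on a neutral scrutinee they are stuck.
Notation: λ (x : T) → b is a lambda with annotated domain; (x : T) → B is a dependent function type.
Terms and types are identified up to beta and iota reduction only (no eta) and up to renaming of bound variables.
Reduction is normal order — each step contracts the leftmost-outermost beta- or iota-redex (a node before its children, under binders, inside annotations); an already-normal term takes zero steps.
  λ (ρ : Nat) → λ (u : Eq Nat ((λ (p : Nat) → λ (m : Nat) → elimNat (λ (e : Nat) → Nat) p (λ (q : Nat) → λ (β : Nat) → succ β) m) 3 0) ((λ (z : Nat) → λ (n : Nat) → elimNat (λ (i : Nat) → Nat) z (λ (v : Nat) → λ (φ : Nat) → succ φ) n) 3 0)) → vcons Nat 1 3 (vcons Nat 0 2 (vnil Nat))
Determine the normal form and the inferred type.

reduced normal form:
  λ (ρ : Nat) → λ (u : Eq Nat 3 3) → vcons Nat 1 3 (vcons Nat 0 2 (vnil Nat))
type:
  (ρ : Nat) → (u : Eq Nat 3 3) → Vec Nat 2


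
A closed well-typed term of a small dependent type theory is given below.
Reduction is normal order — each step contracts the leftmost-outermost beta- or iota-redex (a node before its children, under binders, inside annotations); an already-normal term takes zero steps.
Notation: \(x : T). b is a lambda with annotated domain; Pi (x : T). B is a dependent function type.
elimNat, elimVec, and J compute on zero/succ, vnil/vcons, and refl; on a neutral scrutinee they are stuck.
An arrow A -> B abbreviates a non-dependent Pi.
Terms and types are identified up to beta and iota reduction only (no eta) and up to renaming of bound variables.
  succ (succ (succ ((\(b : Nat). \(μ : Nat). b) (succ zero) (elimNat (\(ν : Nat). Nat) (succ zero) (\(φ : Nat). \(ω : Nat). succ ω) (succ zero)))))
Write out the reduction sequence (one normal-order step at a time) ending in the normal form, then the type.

normal-order reduction:
  succ (succ (succ ((\(b : Nat). \(μ : Nat). b) (succ zero) (elimNat (\(ν : Nat). Nat) (succ zero) (\(φ : Nat). \(ω : Nat). succ ω) (succ zero)))))
  ~> succ (succ (succ ((\(b : Nat). succ zero) (elimNat (\(μ : Nat). Nat) (succ zero) (\(ν : Nat). \(φ : Nat). succ φ) (succ zero)))))
  ~> succ (succ (succ (succ zero)))
the term's type:
  Nat


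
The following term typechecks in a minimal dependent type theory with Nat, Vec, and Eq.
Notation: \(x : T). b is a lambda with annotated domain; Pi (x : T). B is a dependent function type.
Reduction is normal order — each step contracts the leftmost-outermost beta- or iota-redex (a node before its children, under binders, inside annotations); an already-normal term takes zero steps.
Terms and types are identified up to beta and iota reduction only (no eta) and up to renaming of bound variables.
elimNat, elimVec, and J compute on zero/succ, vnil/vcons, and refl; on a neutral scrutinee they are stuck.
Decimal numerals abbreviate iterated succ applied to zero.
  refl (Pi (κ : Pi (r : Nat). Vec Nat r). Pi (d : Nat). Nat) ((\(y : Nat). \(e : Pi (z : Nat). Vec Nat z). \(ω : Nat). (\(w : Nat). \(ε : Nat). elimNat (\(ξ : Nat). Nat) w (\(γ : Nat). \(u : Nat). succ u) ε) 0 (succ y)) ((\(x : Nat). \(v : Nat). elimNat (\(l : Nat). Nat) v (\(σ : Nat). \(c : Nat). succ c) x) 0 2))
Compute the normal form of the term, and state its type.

normal form:
  refl (Pi (κ : Pi (r : Nat). Vec Nat r). Pi (d : Nat). Nat) (\(y : Pi (e : Nat). Vec Nat e). \(z : Nat). 3)
inferred type:
  Eq (Pi (κ : Pi (r : Nat). Vec Nat r). Pi (d : Nat). Nat) (\(y : Pi (e : Nat). Vec Nat e). \(z : Nat). 3) (\(ω : Pi (w : Nat). Vec Nat w). \(ε : Nat). 3)


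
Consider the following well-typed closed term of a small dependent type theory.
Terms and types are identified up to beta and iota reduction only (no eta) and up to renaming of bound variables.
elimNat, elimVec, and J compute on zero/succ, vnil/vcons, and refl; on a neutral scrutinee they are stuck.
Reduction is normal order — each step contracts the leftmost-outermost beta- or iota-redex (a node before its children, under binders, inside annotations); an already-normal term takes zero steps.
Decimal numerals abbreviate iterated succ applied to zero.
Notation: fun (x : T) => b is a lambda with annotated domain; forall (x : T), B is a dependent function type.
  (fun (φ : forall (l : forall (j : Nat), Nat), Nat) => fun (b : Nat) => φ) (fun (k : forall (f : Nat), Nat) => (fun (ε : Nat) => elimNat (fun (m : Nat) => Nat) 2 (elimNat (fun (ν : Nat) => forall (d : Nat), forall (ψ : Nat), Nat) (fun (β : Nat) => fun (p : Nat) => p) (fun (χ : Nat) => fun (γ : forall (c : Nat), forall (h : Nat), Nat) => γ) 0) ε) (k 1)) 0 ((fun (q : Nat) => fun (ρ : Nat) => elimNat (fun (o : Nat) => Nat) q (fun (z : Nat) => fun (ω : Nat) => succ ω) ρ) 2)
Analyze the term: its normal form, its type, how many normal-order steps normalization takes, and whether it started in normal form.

normal form:
  2
inferred type:
  Nat
reduction steps (normal order): 21
started in normal form: no
first redex: a beta-redex


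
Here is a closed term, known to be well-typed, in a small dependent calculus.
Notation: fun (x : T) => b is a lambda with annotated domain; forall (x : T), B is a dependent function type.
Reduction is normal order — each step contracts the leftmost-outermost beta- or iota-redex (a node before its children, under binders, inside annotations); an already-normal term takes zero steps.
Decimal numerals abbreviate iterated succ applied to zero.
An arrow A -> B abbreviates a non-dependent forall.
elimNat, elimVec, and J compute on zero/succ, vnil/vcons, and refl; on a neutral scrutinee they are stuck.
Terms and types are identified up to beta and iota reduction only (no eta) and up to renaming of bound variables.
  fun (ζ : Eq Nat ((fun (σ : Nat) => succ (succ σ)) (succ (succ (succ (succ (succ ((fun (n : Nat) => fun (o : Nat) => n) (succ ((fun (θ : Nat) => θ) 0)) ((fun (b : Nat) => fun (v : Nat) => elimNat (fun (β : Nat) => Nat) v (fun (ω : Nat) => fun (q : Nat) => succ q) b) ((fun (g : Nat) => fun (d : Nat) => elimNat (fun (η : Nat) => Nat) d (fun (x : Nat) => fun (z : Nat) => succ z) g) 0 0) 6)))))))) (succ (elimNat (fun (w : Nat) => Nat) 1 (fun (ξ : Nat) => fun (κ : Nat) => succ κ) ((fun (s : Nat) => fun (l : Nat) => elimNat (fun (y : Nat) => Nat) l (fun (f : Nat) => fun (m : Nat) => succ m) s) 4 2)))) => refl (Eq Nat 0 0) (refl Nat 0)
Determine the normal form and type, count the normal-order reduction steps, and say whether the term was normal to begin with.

normal form:
  fun (ζ : Eq Nat 8 8) => refl (Eq Nat 0 0) (refl Nat 0)
type:
  Eq Nat 8 8 -> Eq (Eq Nat 0 0) (refl Nat 0) (refl Nat 0)
normal-order step count: 38
already normal: no
first redex: a beta-redex


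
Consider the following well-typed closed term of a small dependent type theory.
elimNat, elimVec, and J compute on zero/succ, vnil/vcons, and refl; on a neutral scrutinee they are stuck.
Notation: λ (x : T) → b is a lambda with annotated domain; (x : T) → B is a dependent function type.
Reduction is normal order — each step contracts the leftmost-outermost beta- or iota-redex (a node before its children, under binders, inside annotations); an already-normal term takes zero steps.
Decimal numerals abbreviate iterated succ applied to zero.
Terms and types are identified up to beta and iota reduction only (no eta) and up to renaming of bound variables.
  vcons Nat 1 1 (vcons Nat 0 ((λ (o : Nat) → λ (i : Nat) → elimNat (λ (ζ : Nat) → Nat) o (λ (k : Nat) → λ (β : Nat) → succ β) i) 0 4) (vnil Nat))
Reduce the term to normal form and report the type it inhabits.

reduced normal form:
  vcons Nat 1 1 (vcons Nat 0 4 (vnil Nat))
type:
  Vec Nat 2
observation: normalization takes exactly 15 steps under the normal-order strategy.


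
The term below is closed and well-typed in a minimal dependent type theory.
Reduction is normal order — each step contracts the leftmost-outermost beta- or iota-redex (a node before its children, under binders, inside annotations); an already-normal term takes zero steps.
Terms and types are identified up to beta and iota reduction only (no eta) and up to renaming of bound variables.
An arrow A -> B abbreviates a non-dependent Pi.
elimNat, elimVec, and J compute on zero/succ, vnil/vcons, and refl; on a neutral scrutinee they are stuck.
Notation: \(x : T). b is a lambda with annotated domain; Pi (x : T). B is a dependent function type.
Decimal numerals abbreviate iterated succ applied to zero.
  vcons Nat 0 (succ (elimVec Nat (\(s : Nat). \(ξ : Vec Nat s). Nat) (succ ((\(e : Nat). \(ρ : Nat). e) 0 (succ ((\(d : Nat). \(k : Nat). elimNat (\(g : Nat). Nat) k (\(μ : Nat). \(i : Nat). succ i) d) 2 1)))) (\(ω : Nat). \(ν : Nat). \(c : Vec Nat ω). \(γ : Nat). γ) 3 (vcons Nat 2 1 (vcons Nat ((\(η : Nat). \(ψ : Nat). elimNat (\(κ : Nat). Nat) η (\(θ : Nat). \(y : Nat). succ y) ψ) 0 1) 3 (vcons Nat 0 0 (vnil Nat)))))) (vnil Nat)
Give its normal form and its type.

reduced normal form:
  vcons Nat 0 2 (vnil Nat)
the term's type:
  Vec Nat 1
observation: the term reaches its normal form after 18 normal-order steps.


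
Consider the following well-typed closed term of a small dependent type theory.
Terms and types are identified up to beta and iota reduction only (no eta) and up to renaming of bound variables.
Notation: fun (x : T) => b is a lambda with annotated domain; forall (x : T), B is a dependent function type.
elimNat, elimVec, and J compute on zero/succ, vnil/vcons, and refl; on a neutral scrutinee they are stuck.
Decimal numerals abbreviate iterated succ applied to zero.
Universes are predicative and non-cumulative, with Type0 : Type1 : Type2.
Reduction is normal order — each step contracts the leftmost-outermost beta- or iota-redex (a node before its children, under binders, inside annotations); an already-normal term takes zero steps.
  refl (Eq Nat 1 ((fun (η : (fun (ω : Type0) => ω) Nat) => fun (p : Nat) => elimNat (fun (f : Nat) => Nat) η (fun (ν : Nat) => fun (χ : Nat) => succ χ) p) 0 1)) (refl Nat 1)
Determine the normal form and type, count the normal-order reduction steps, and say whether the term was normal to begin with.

reduced normal form:
  refl (Eq Nat 1 1) (refl Nat 1)
the term's type:
  Eq (Eq Nat 1 1) (refl Nat 1) (refl Nat 1)
normal-order step count: 6
started in normal form: no
first contracted redex: a beta-redex


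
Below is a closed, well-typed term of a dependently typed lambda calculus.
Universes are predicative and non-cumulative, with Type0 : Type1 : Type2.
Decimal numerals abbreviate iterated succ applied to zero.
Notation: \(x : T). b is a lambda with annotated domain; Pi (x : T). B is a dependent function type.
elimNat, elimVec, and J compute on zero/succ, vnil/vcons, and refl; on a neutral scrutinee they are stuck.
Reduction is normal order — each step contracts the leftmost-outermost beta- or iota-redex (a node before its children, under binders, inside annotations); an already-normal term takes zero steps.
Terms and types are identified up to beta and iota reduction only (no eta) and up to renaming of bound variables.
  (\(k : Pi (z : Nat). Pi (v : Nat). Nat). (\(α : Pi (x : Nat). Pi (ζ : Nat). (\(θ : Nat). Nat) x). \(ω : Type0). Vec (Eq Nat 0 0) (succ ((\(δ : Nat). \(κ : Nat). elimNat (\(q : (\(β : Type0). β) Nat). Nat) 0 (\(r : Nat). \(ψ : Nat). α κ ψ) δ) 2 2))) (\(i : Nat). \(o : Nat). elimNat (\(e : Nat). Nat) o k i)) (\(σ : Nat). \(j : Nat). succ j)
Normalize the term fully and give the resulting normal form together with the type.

resulting normal form:
  \(k : Type0). Vec (Eq Nat 0 0) 5
type:
  Pi (k : Type0). Type0


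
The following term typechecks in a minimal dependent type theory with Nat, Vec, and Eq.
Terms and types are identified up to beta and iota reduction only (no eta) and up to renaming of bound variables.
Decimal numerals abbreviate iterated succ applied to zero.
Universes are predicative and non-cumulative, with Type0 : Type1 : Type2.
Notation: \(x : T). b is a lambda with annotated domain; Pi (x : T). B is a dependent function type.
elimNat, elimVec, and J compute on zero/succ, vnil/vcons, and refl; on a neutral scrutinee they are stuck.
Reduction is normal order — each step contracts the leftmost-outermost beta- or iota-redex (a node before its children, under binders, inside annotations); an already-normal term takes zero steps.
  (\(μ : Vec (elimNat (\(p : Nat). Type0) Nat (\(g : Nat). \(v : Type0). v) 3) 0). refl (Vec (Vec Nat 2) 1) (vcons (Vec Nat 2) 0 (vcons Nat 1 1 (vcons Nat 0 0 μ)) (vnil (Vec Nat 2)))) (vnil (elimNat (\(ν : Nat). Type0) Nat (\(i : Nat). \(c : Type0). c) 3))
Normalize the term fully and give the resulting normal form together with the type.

normal form:
  refl (Vec (Vec Nat 2) 1) (vcons (Vec Nat 2) 0 (vcons Nat 1 1 (vcons Nat 0 0 (vnil Nat))) (vnil (Vec Nat 2)))
inferred type:
  Eq (Vec (Vec Nat 2) 1) (vcons (Vec Nat 2) 0 (vcons Nat 1 1 (vcons Nat 0 0 (vnil Nat))) (vnil (Vec Nat 2))) (vcons (Vec Nat 2) 0 (vcons Nat 1 1 (vcons Nat 0 0 (vnil Nat))) (vnil (Vec Nat 2)))
observation: normalization takes exactly 11 steps under the normal-order strategy.


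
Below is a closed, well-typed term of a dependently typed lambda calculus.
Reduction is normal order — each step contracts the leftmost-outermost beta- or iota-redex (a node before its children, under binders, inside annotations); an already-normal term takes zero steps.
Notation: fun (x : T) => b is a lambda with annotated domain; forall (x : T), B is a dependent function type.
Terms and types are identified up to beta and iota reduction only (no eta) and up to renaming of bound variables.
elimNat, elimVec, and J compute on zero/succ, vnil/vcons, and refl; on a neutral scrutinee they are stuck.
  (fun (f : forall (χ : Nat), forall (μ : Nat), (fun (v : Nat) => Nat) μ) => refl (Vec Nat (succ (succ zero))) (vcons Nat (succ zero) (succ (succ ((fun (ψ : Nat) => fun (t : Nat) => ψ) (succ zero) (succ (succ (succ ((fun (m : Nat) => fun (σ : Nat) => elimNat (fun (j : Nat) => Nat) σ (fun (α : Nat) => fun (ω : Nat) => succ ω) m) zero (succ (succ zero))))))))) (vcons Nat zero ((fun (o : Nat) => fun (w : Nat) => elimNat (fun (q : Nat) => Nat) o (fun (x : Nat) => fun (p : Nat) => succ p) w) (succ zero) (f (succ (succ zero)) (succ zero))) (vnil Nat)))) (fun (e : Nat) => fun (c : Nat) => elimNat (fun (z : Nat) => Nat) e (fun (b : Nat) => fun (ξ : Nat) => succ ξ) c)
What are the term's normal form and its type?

reduced normal form:
  refl (Vec Nat (succ (succ zero))) (vcons Nat (succ zero) (succ (succ (succ zero))) (vcons Nat zero (succ (succ (succ (succ zero)))) (vnil Nat)))
the term's type:
  Eq (Vec Nat (succ (succ zero))) (vcons Nat (succ zero) (succ (succ (succ zero))) (vcons Nat zero (succ (succ (succ (succ zero)))) (vnil Nat))) (vcons Nat (succ zero) (succ (succ (succ zero))) (vcons Nat zero (succ (succ (succ (succ zero)))) (vnil Nat)))


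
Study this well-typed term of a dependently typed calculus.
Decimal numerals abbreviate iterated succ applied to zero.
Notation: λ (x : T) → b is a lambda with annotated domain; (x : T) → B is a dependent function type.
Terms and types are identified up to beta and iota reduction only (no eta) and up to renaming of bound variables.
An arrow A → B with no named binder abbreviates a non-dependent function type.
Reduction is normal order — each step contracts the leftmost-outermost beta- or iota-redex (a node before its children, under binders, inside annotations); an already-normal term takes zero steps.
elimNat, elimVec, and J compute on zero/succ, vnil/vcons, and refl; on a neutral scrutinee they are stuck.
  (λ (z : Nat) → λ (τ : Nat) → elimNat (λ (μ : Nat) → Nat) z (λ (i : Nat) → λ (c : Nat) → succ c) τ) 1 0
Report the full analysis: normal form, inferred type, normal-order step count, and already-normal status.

reduced normal form:
  1
type:
  Nat
reduction steps (normal order): 3
already normal: no
first contracted redex: a beta-redex


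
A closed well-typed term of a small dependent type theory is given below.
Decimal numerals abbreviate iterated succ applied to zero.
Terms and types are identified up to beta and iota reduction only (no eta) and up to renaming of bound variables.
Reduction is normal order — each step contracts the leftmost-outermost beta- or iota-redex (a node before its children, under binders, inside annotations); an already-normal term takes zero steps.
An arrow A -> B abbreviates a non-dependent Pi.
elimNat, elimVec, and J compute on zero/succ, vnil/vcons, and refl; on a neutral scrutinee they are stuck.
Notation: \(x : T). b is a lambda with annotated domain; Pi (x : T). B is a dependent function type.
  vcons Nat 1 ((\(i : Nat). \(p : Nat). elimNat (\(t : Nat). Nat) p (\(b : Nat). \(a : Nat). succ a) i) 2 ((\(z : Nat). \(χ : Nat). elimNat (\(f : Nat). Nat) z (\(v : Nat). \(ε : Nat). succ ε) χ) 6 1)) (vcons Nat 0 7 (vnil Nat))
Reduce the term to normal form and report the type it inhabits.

resulting normal form:
  vcons Nat 1 9 (vcons Nat 0 7 (vnil Nat))
type:
  Vec Nat 2


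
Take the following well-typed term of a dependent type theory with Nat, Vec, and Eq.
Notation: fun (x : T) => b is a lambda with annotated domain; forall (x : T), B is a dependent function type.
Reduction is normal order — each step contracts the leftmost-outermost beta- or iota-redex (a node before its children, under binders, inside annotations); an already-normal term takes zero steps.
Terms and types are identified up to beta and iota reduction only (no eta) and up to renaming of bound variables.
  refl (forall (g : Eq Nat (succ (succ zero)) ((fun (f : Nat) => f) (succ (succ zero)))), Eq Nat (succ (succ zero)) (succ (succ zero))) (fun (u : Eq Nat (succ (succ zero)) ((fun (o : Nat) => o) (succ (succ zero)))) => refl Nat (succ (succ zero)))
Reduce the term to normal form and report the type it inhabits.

reduced normal form:
  refl (forall (g : Eq Nat (succ (succ zero)) (succ (succ zero))), Eq Nat (succ (succ zero)) (succ (succ zero))) (fun (f : Eq Nat (succ (succ zero)) (succ (succ zero))) => refl Nat (succ (succ zero)))
type:
  Eq (forall (g : Eq Nat (succ (succ zero)) (succ (succ zero))), Eq Nat (succ (succ zero)) (succ (succ zero))) (fun (f : Eq Nat (succ (succ zero)) (succ (succ zero))) => refl Nat (succ (succ zero))) (fun (u : Eq Nat (succ (succ zero)) (succ (succ zero))) => refl Nat (succ (succ zero)))
observation: 2 normal-order steps normalize the term, beginning with a beta-redex.
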